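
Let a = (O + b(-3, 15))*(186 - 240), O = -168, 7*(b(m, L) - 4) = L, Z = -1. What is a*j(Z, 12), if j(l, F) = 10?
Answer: 611820/7 ≈ 87403.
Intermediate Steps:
b(m, L) = 4 + L/7
a = 61182/7 (a = (-168 + (4 + (⅐)*15))*(186 - 240) = (-168 + (4 + 15/7))*(-54) = (-168 + 43/7)*(-54) = -1133/7*(-54) = 61182/7 ≈ 8740.3)
a*j(Z, 12) = (61182/7)*10 = 611820/7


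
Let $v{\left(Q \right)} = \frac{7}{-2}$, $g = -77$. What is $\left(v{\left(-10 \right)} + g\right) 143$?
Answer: $- \frac{23023}{2} \approx -11512.0$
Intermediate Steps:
$v{\left(Q \right)} = - \frac{7}{2}$ ($v{\left(Q \right)} = 7 \left(- \frac{1}{2}\right) = - \frac{7}{2}$)
$\left(v{\left(-10 \right)} + g\right) 143 = \left(- \frac{7}{2} - 77\right) 143 = \left(- \frac{161}{2}\right) 143 = - \frac{23023}{2}$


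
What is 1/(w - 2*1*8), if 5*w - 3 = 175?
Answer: 5/98 ≈ 0.051020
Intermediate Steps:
w = 178/5 (w = 3/5 + (1/5)*175 = 3/5 + 35 = 178/5 ≈ 35.600)
1/(w - 2*1*8) = 1/(178/5 - 2*1*8) = 1/(178/5 - 2*8) = 1/(178/5 - 16) = 1/(98/5) = 5/98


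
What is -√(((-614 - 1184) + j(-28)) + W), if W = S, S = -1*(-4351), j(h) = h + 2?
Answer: -19*√7 ≈ -50.269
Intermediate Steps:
j(h) = 2 + h
S = 4351
W = 4351
-√(((-614 - 1184) + j(-28)) + W) = -√(((-614 - 1184) + (2 - 28)) + 4351) = -√((-1798 - 26) + 4351) = -√(-1824 + 4351) = -√2527 = -19*√7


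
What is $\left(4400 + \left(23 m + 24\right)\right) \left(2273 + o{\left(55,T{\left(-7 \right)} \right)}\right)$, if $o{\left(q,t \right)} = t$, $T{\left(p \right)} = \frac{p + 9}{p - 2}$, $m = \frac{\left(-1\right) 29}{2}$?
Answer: $\frac{18593595}{2} \approx 9.2968 \cdot 10^{6}$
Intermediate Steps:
$m = - \frac{29}{2}$ ($m = \left(-29\right) \frac{1}{2} = - \frac{29}{2} \approx -14.5$)
$T{\left(p \right)} = \frac{9 + p}{-2 + p}$
$\left(4400 + \left(23 m + 24\right)\right) \left(2273 + o{\left(55,T{\left(-7 \right)} \right)}\right) = \left(4400 + \left(23 \left(- \frac{29}{2}\right) + 24\right)\right) \left(2273 + \frac{9 - 7}{-2 - 7}\right) = \left(4400 + \left(- \frac{667}{2} + 24\right)\right) \left(2273 + \frac{1}{-9} \cdot 2\right) = \left(4400 - \frac{619}{2}\right) \left(2273 - \frac{2}{9}\right) = \frac{8181 \left(2273 - \frac{2}{9}\right)}{2} = \frac{8181}{2} \cdot \frac{20455}{9} = \frac{18593595}{2}$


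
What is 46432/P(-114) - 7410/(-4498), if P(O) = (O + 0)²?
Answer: 2934149/562077 ≈ 5.2202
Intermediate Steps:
P(O) = O²
46432/P(-114) - 7410/(-4498) = 46432/((-114)²) - 7410/(-4498) = 46432/12996 - 7410*(-1/4498) = 46432*(1/12996) + 285/173 = 11608/3249 + 285/173 = 2934149/562077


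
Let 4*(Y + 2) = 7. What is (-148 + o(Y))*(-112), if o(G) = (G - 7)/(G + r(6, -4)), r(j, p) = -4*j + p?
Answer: 1869840/113 ≈ 16547.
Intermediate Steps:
Y = -¼ (Y = -2 + (¼)*7 = -2 + 7/4 = -¼ ≈ -0.25000)
r(j, p) = p - 4*j
o(G) = (-7 + G)/(-28 + G) (o(G) = (G - 7)/(G + (-4 - 4*6)) = (-7 + G)/(G + (-4 - 24)) = (-7 + G)/(G - 28) = (-7 + G)/(-28 + G))
(-148 + o(Y))*(-112) = (-148 + (-7 - ¼)/(-28 - ¼))*(-112) = (-148 - 29/4/(-113/4))*(-112) = (-148 - 4/113*(-29/4))*(-112) = (-148 + 29/113)*(-112) = -16695/113*(-112) = 1869840/113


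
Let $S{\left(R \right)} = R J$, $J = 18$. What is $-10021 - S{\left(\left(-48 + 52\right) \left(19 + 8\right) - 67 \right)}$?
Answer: $-10759$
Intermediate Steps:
$S{\left(R \right)} = 18 R$ ($S{\left(R \right)} = R 18 = 18 R$)
$-10021 - S{\left(\left(-48 + 52\right) \left(19 + 8\right) - 67 \right)} = -10021 - 18 \left(\left(-48 + 52\right) \left(19 + 8\right) - 67\right) = -10021 - 18 \left(4 \cdot 27 - 67\right) = -10021 - 18 \left(108 - 67\right) = -10021 - 18 \cdot 41 = -10021 - 738 = -10759$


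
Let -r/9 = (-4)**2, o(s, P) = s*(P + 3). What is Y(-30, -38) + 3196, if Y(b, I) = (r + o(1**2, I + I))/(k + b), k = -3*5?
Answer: 144037/45 ≈ 3200.8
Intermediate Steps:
o(s, P) = s*(3 + P)
k = -15
r = -144 (r = -9*(-4)**2 = -9*16 = -144)
Y(b, I) = (-141 + 2*I)/(-15 + b) (Y(b, I) = (-144 + 1**2*(3 + (I + I)))/(-15 + b) = (-144 + 1*(3 + 2*I))/(-15 + b) = (-144 + (3 + 2*I))/(-15 + b) = (-141 + 2*I)/(-15 + b))
Y(-30, -38) + 3196 = (-141 + 2*(-38))/(-15 - 30) + 3196 = (-141 - 76)/(-45) + 3196 = -1/45*(-217) + 3196 = 217/45 + 3196 = 144037/45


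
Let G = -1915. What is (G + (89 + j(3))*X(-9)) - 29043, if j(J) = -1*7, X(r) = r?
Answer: -31696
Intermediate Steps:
j(J) = -7
(G + (89 + j(3))*X(-9)) - 29043 = (-1915 + (89 - 7)*(-9)) - 29043 = (-1915 + 82*(-9)) - 29043 = (-1915 - 738) - 29043 = -2653 - 29043 = -31696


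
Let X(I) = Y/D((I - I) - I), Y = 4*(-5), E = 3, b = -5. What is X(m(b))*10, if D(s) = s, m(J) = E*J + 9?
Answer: -100/3 ≈ -33.333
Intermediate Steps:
m(J) = 9 + 3*J (m(J) = 3*J + 9 = 9 + 3*J)
Y = -20
X(I) = 20/I (X(I) = -20/((I - I) - I) = -20/(0 - I) = -20*(-1/I) = -(-20)/I = 20/I)
X(m(b))*10 = (20/(9 + 3*(-5)))*10 = (20/(9 - 15))*10 = (20/(-6))*10 = (20*(-⅙))*10 = -10/3*10 = -100/3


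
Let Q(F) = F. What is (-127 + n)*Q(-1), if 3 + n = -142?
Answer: 272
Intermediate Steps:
n = -145 (n = -3 - 142 = -145)
(-127 + n)*Q(-1) = (-127 - 145)*(-1) = -272*(-1) = 272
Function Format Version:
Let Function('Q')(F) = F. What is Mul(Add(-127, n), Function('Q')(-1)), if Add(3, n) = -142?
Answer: 272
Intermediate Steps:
n = -145 (n = Add(-3, -142) = -145)
Mul(Add(-127, n), Function('Q')(-1)) = Mul(Add(-127, -145), -1) = Mul(-272, -1) = 272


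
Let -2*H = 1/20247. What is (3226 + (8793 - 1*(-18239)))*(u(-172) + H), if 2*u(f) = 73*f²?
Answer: 220510566486429/6749 ≈ 3.2673e+10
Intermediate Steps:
u(f) = 73*f²/2 (u(f) = (73*f²)/2 = 73*f²/2)
H = -1/40494 (H = -½/20247 = -½*1/20247 = -1/40494 ≈ -2.4695e-5)
(3226 + (8793 - 1*(-18239)))*(u(-172) + H) = (3226 + (8793 - 1*(-18239)))*((73/2)*(-172)² - 1/40494) = (3226 + (8793 + 18239))*((73/2)*29584 - 1/40494) = (3226 + 27032)*(1079816 - 1/40494) = 30258*(43726069103/40494) = 220510566486429/6749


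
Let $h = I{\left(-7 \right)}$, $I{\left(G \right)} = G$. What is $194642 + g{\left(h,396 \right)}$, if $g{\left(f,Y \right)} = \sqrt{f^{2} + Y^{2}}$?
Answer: $194642 + \sqrt{156865} \approx 1.9504 \cdot 10^{5}$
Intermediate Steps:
$h = -7$
$g{\left(f,Y \right)} = \sqrt{Y^{2} + f^{2}}$
$194642 + g{\left(h,396 \right)} = 194642 + \sqrt{396^{2} + \left(-7\right)^{2}} = 194642 + \sqrt{156816 + 49} = 194642 + \sqrt{156865}$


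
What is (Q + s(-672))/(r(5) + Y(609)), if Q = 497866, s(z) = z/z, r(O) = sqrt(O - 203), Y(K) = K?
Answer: 101067001/123693 - 497867*I*sqrt(22)/123693 ≈ 817.08 - 18.879*I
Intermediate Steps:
r(O) = sqrt(-203 + O)
s(z) = 1
(Q + s(-672))/(r(5) + Y(609)) = (497866 + 1)/(sqrt(-203 + 5) + 609) = 497867/(sqrt(-198) + 609) = 497867/(3*I*sqrt(22) + 609) = 497867/(609 + 3*I*sqrt(22))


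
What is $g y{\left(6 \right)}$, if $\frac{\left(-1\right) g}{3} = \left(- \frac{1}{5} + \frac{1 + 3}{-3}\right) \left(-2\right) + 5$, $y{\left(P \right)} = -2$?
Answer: $\frac{242}{5} \approx 48.4$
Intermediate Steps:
$g = - \frac{121}{5}$ ($g = - 3 \left(\left(- \frac{1}{5} + \frac{1 + 3}{-3}\right) \left(-2\right) + 5\right) = - 3 \left(\left(\left(-1\right) \frac{1}{5} + 4 \left(- \frac{1}{3}\right)\right) \left(-2\right) + 5\right) = - 3 \left(\left(- \frac{1}{5} - \frac{4}{3}\right) \left(-2\right) + 5\right) = - 3 \left(\left(- \frac{23}{15}\right) \left(-2\right) + 5\right) = - 3 \left(\frac{46}{15} + 5\right) = \left(-3\right) \frac{121}{15} = - \frac{121}{5} \approx -24.2$)
$g y{\left(6 \right)} = \left(- \frac{121}{5}\right) \left(-2\right) = \frac{242}{5}$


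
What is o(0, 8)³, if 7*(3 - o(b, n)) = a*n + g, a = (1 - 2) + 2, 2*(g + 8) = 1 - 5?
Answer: 12167/343 ≈ 35.472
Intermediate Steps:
g = -10 (g = -8 + (1 - 5)/2 = -8 + (½)*(-4) = -8 - 2 = -10)
a = 1 (a = -1 + 2 = 1)
o(b, n) = 31/7 - n/7 (o(b, n) = 3 - (1*n - 10)/7 = 3 - (n - 10)/7 = 3 - (-10 + n)/7 = 3 + (10/7 - n/7) = 31/7 - n/7)
o(0, 8)³ = (31/7 - ⅐*8)³ = (31/7 - 8/7)³ = (23/7)³ = 12167/343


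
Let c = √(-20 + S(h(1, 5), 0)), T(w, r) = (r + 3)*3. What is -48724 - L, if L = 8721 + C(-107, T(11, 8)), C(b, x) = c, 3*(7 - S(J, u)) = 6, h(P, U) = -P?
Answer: -57445 - I*√15 ≈ -57445.0 - 3.873*I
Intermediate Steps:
T(w, r) = 9 + 3*r (T(w, r) = (3 + r)*3 = 9 + 3*r)
S(J, u) = 5 (S(J, u) = 7 - ⅓*6 = 7 - 2 = 5)
c = I*√15 (c = √(-20 + 5) = √(-15) = I*√15 ≈ 3.873*I)
C(b, x) = I*√15
L = 8721 + I*√15 ≈ 8721.0 + 3.873*I
-48724 - L = -48724 - (8721 + I*√15) = -48724 + (-8721 - I*√15) = -57445 - I*√15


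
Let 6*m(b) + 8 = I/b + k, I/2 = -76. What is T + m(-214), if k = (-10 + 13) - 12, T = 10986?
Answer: 2350423/214 ≈ 10983.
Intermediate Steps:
I = -152 (I = 2*(-76) = -152)
k = -9 (k = 3 - 12 = -9)
m(b) = -17/6 - 76/(3*b) (m(b) = -4/3 + (-152/b - 9)/6 = -4/3 + (-9 - 152/b)/6 = -4/3 + (-3/2 - 76/(3*b)) = -17/6 - 76/(3*b))
T + m(-214) = 10986 + (⅙)*(-152 - 17*(-214))/(-214) = 10986 + (⅙)*(-1/214)*(-152 + 3638) = 10986 + (⅙)*(-1/214)*3486 = 10986 - 581/214 = 2350423/214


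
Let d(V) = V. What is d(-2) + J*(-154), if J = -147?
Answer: 22636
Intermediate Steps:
d(-2) + J*(-154) = -2 - 147*(-154) = -2 + 22638 = 22636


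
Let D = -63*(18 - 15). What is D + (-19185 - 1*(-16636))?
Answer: -2738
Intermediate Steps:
D = -189 (D = -63*3 = -189)
D + (-19185 - 1*(-16636)) = -189 + (-19185 - 1*(-16636)) = -189 + (-19185 + 16636) = -189 - 2549 = -2738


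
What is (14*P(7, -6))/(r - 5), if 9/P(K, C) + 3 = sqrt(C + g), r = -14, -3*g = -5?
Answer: 567/380 + 63*I*sqrt(39)/380 ≈ 1.4921 + 1.0354*I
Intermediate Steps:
g = 5/3 (g = -1/3*(-5) = 5/3 ≈ 1.6667)
P(K, C) = 9/(-3 + sqrt(5/3 + C)) (P(K, C) = 9/(-3 + sqrt(C + 5/3)) = 9/(-3 + sqrt(5/3 + C)))
(14*P(7, -6))/(r - 5) = (14*(27/(-9 + sqrt(3)*sqrt(5 + 3*(-6)))))/(-14 - 5) = (14*(27/(-9 + sqrt(3)*sqrt(5 - 18))))/(-19) = (14*(27/(-9 + sqrt(3)*sqrt(-13))))*(-1/19) = (14*(27/(-9 + sqrt(3)*(I*sqrt(13)))))*(-1/19) = (14*(27/(-9 + I*sqrt(39))))*(-1/19) = (378/(-9 + I*sqrt(39)))*(-1/19) = -378/(19*(-9 + I*sqrt(39)))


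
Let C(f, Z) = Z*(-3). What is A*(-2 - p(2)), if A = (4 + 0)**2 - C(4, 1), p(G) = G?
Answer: -76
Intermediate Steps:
C(f, Z) = -3*Z
A = 19 (A = (4 + 0)**2 - (-3) = 4**2 - 1*(-3) = 16 + 3 = 19)
A*(-2 - p(2)) = 19*(-2 - 1*2) = 19*(-2 - 2) = 19*(-4) = -76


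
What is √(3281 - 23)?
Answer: 3*√362 ≈ 57.079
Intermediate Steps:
√(3281 - 23) = √3258 = 3*√362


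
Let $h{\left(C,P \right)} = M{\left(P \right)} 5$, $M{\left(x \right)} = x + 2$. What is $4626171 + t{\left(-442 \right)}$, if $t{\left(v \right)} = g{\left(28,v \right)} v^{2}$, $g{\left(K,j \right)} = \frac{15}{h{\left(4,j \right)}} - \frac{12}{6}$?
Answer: $\frac{465752207}{110} \approx 4.2341 \cdot 10^{6}$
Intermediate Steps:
$M{\left(x \right)} = 2 + x$
$h{\left(C,P \right)} = 10 + 5 P$ ($h{\left(C,P \right)} = \left(2 + P\right) 5 = 10 + 5 P$)
$g{\left(K,j \right)} = -2 + \frac{15}{10 + 5 j}$ ($g{\left(K,j \right)} = \frac{15}{10 + 5 j} - \frac{12}{6} = \frac{15}{10 + 5 j} - 2 = -2 + \frac{15}{10 + 5 j}$)
$t{\left(v \right)} = \frac{v^{2} \left(-1 - 2 v\right)}{2 + v}$ ($t{\left(v \right)} = \frac{-1 - 2 v}{2 + v} v^{2} = \frac{v^{2} \left(-1 - 2 v\right)}{2 + v}$)
$4626171 + t{\left(-442 \right)} = 4626171 + \frac{\left(-442\right)^{2} \left(-1 - -884\right)}{2 - 442} = 4626171 + \frac{195364 \left(-1 + 884\right)}{-440} = 4626171 + 195364 \left(- \frac{1}{440}\right) 883 = 4626171 - \frac{43126603}{110} = \frac{465752207}{110}$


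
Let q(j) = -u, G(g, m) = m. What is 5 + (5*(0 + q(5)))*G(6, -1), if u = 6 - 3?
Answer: 20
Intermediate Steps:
u = 3
q(j) = -3 (q(j) = -1*3 = -3)
5 + (5*(0 + q(5)))*G(6, -1) = 5 + (5*(0 - 3))*(-1) = 5 + (5*(-3))*(-1) = 5 - 15*(-1) = 5 + 15 = 20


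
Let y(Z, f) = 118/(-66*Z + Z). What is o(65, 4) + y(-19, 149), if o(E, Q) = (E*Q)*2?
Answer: 642318/1235 ≈ 520.10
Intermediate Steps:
o(E, Q) = 2*E*Q
y(Z, f) = -118/(65*Z) (y(Z, f) = 118/((-65*Z)) = 118*(-1/(65*Z)) = -118/(65*Z))
o(65, 4) + y(-19, 149) = 2*65*4 - 118/65/(-19) = 520 - 118/65*(-1/19) = 520 + 118/1235 = 642318/1235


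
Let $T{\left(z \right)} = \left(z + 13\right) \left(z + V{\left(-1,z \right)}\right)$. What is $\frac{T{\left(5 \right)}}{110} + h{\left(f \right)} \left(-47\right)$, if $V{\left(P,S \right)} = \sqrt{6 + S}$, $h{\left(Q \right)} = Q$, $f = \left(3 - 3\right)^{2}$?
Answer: $\frac{9}{11} + \frac{9 \sqrt{11}}{55} \approx 1.3609$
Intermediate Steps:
$f = 0$ ($f = 0^{2} = 0$)
$T{\left(z \right)} = \left(13 + z\right) \left(z + \sqrt{6 + z}\right)$ ($T{\left(z \right)} = \left(z + 13\right) \left(z + \sqrt{6 + z}\right) = \left(13 + z\right) \left(z + \sqrt{6 + z}\right)$)
$\frac{T{\left(5 \right)}}{110} + h{\left(f \right)} \left(-47\right) = \frac{5^{2} + 13 \cdot 5 + 13 \sqrt{6 + 5} + 5 \sqrt{6 + 5}}{110} + 0 \left(-47\right) = \left(25 + 65 + 13 \sqrt{11} + 5 \sqrt{11}\right) \frac{1}{110} + 0 = \left(90 + 18 \sqrt{11}\right) \frac{1}{110} + 0 = \left(\frac{9}{11} + \frac{9 \sqrt{11}}{55}\right) + 0 = \frac{9}{11} + \frac{9 \sqrt{11}}{55}$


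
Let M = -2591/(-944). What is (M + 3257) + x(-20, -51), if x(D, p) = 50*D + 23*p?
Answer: 1025887/944 ≈ 1086.7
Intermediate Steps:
M = 2591/944 (M = -2591*(-1/944) = 2591/944 ≈ 2.7447)
x(D, p) = 23*p + 50*D
(M + 3257) + x(-20, -51) = (2591/944 + 3257) + (23*(-51) + 50*(-20)) = 3077199/944 + (-1173 - 1000) = 3077199/944 - 2173 = 1025887/944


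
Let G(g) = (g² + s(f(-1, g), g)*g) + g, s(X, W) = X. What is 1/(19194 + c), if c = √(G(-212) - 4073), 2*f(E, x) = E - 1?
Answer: 19194/368368765 - √40871/368368765 ≈ 5.1557e-5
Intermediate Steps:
f(E, x) = -½ + E/2 (f(E, x) = (E - 1)/2 = (-1 + E)/2 = -½ + E/2)
G(g) = g² (G(g) = (g² + (-½ + (½)*(-1))*g) + g = (g² + (-½ - ½)*g) + g = (g² - g) + g = g²)
c = √40871 (c = √((-212)² - 4073) = √(44944 - 4073) = √40871 ≈ 202.17)
1/(19194 + c) = 1/(19194 + √40871)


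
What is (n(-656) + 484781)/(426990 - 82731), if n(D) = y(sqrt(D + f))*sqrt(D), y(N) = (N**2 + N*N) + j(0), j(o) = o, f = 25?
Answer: 484781/344259 - 5048*I*sqrt(41)/344259 ≈ 1.4082 - 0.093891*I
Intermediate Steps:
y(N) = 2*N**2 (y(N) = (N**2 + N*N) + 0 = (N**2 + N**2) + 0 = 2*N**2 + 0 = 2*N**2)
n(D) = sqrt(D)*(50 + 2*D) (n(D) = (2*(sqrt(D + 25))**2)*sqrt(D) = (2*(sqrt(25 + D))**2)*sqrt(D) = (2*(25 + D))*sqrt(D) = (50 + 2*D)*sqrt(D) = sqrt(D)*(50 + 2*D))
(n(-656) + 484781)/(426990 - 82731) = (2*sqrt(-656)*(25 - 656) + 484781)/(426990 - 82731) = (2*(4*I*sqrt(41))*(-631) + 484781)/344259 = (-5048*I*sqrt(41) + 484781)*(1/344259) = (484781 - 5048*I*sqrt(41))*(1/344259) = 484781/344259 - 5048*I*sqrt(41)/344259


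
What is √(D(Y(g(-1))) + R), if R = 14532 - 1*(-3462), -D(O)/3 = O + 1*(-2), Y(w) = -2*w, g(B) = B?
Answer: √17994 ≈ 134.14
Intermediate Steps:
D(O) = 6 - 3*O (D(O) = -3*(O + 1*(-2)) = -3*(O - 2) = -3*(-2 + O) = 6 - 3*O)
R = 17994 (R = 14532 + 3462 = 17994)
√(D(Y(g(-1))) + R) = √((6 - (-6)*(-1)) + 17994) = √((6 - 3*2) + 17994) = √((6 - 6) + 17994) = √(0 + 17994) = √17994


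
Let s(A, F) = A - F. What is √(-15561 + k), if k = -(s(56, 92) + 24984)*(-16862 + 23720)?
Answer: 3*I*√19012105 ≈ 13081.0*I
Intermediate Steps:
k = -171093384 (k = -((56 - 1*92) + 24984)*(-16862 + 23720) = -((56 - 92) + 24984)*6858 = -(-36 + 24984)*6858 = -24948*6858 = -1*171093384 = -171093384)
√(-15561 + k) = √(-15561 - 171093384) = √(-171108945) = 3*I*√19012105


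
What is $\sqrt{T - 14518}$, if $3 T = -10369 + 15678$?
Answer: $\frac{i \sqrt{114735}}{3} \approx 112.91 i$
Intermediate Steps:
$T = \frac{5309}{3}$ ($T = \frac{-10369 + 15678}{3} = \frac{1}{3} \cdot 5309 = \frac{5309}{3} \approx 1769.7$)
$\sqrt{T - 14518} = \sqrt{\frac{5309}{3} - 14518} = \sqrt{- \frac{38245}{3}} = \frac{i \sqrt{114735}}{3}$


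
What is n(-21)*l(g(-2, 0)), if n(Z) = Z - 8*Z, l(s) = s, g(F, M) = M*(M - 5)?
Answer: 0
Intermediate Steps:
g(F, M) = M*(-5 + M)
n(Z) = -7*Z
n(-21)*l(g(-2, 0)) = (-7*(-21))*(0*(-5 + 0)) = 147*(0*(-5)) = 147*0 = 0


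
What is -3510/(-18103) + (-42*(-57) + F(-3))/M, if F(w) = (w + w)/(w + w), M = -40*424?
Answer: 3234583/61405376 ≈ 0.052676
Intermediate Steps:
M = -16960
F(w) = 1 (F(w) = (2*w)/((2*w)) = (2*w)*(1/(2*w)) = 1)
-3510/(-18103) + (-42*(-57) + F(-3))/M = -3510/(-18103) + (-42*(-57) + 1)/(-16960) = -3510*(-1/18103) + (2394 + 1)*(-1/16960) = 3510/18103 + 2395*(-1/16960) = 3510/18103 - 479/3392 = 3234583/61405376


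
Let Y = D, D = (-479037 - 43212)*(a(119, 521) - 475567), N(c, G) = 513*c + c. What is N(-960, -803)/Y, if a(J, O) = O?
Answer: -82240/41348716409 ≈ -1.9889e-6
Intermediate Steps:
N(c, G) = 514*c
D = 248092298454 (D = (-479037 - 43212)*(521 - 475567) = -522249*(-475046) = 248092298454)
Y = 248092298454
N(-960, -803)/Y = (514*(-960))/248092298454 = -493440*1/248092298454 = -82240/41348716409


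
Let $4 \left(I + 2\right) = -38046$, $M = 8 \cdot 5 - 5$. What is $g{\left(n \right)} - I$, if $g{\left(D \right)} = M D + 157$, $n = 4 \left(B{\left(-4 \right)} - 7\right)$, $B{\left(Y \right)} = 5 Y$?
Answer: $\frac{11781}{2} \approx 5890.5$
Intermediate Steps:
$M = 35$ ($M = 40 - 5 = 35$)
$I = - \frac{19027}{2}$ ($I = -2 + \frac{1}{4} \left(-38046\right) = -2 - \frac{19023}{2} = - \frac{19027}{2} \approx -9513.5$)
$n = -108$ ($n = 4 \left(5 \left(-4\right) - 7\right) = 4 \left(-20 - 7\right) = 4 \left(-27\right) = -108$)
$g{\left(D \right)} = 157 + 35 D$ ($g{\left(D \right)} = 35 D + 157 = 157 + 35 D$)
$g{\left(n \right)} - I = \left(157 + 35 \left(-108\right)\right) - - \frac{19027}{2} = \left(157 - 3780\right) + \frac{19027}{2} = -3623 + \frac{19027}{2} = \frac{11781}{2}$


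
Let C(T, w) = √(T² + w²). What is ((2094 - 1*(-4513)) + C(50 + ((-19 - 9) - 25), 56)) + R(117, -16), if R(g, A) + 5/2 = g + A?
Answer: 13411/2 + √3145 ≈ 6761.6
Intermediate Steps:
R(g, A) = -5/2 + A + g (R(g, A) = -5/2 + (g + A) = -5/2 + (A + g) = -5/2 + A + g)
((2094 - 1*(-4513)) + C(50 + ((-19 - 9) - 25), 56)) + R(117, -16) = ((2094 - 1*(-4513)) + √((50 + ((-19 - 9) - 25))² + 56²)) + (-5/2 - 16 + 117) = ((2094 + 4513) + √((50 + (-28 - 25))² + 3136)) + 197/2 = (6607 + √((50 - 53)² + 3136)) + 197/2 = (6607 + √((-3)² + 3136)) + 197/2 = (6607 + √(9 + 3136)) + 197/2 = (6607 + √3145) + 197/2 = 13411/2 + √3145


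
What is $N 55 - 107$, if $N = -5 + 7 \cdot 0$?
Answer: $-382$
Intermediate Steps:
$N = -5$ ($N = -5 + 0 = -5$)
$N 55 - 107 = \left(-5\right) 55 - 107 = -275 - 107 = -382$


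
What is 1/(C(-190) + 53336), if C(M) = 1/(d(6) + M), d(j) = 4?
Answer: 186/9920495 ≈ 1.8749e-5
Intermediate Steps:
C(M) = 1/(4 + M)
1/(C(-190) + 53336) = 1/(1/(4 - 190) + 53336) = 1/(1/(-186) + 53336) = 1/(-1/186 + 53336) = 1/(9920495/186) = 186/9920495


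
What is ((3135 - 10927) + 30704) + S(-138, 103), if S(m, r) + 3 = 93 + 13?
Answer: 23015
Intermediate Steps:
S(m, r) = 103 (S(m, r) = -3 + (93 + 13) = -3 + 106 = 103)
((3135 - 10927) + 30704) + S(-138, 103) = ((3135 - 10927) + 30704) + 103 = (-7792 + 30704) + 103 = 22912 + 103 = 23015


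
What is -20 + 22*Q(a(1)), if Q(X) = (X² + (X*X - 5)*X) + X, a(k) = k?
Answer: -64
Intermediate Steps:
Q(X) = X + X² + X*(-5 + X²) (Q(X) = (X² + (X² - 5)*X) + X = (X² + (-5 + X²)*X) + X = (X² + X*(-5 + X²)) + X = X + X² + X*(-5 + X²))
-20 + 22*Q(a(1)) = -20 + 22*(1*(-4 + 1 + 1²)) = -20 + 22*(1*(-4 + 1 + 1)) = -20 + 22*(1*(-2)) = -20 + 22*(-2) = -20 - 44 = -64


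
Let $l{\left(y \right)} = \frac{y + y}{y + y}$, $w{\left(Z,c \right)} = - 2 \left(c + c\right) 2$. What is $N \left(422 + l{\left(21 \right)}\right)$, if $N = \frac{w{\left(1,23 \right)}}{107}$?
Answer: $- \frac{77832}{107} \approx -727.4$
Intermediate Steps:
$w{\left(Z,c \right)} = - 8 c$ ($w{\left(Z,c \right)} = - 2 \cdot 2 c 2 = - 4 c 2 = - 8 c$)
$l{\left(y \right)} = 1$ ($l{\left(y \right)} = \frac{2 y}{2 y} = 2 y \frac{1}{2 y} = 1$)
$N = - \frac{184}{107}$ ($N = \frac{\left(-8\right) 23}{107} = \left(-184\right) \frac{1}{107} = - \frac{184}{107} \approx -1.7196$)
$N \left(422 + l{\left(21 \right)}\right) = - \frac{184 \left(422 + 1\right)}{107} = \left(- \frac{184}{107}\right) 423 = - \frac{77832}{107}$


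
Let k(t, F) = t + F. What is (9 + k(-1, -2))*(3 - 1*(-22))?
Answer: 150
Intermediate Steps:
k(t, F) = F + t
(9 + k(-1, -2))*(3 - 1*(-22)) = (9 + (-2 - 1))*(3 - 1*(-22)) = (9 - 3)*(3 + 22) = 6*25 = 150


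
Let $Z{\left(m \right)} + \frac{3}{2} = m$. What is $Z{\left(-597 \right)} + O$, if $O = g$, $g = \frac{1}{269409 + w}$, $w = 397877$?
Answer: $- \frac{199685335}{333643} \approx -598.5$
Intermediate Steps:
$Z{\left(m \right)} = - \frac{3}{2} + m$
$g = \frac{1}{667286}$ ($g = \frac{1}{269409 + 397877} = \frac{1}{667286} \approx 1.4986 \cdot 10^{-6}$)
$O = \frac{1}{667286} \approx 1.4986 \cdot 10^{-6}$
$Z{\left(-597 \right)} + O = \left(- \frac{3}{2} - 597\right) + \frac{1}{667286} = - \frac{1197}{2} + \frac{1}{667286} = - \frac{199685335}{333643}$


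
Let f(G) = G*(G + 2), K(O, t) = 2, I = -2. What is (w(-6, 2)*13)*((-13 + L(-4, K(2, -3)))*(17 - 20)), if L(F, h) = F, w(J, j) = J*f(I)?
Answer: 0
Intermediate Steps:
f(G) = G*(2 + G)
w(J, j) = 0 (w(J, j) = J*(-2*(2 - 2)) = J*(-2*0) = J*0 = 0)
(w(-6, 2)*13)*((-13 + L(-4, K(2, -3)))*(17 - 20)) = (0*13)*((-13 - 4)*(17 - 20)) = 0*(-17*(-3)) = 0*51 = 0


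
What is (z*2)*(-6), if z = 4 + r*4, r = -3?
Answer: 96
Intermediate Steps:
z = -8 (z = 4 - 3*4 = 4 - 12 = -8)
(z*2)*(-6) = -8*2*(-6) = -16*(-6) = 96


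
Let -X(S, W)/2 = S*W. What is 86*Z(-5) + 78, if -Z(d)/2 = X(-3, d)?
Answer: 5238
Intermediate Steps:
X(S, W) = -2*S*W
Z(d) = -12*d (Z(d) = -(-4)*(-3)*d = -12*d)
86*Z(-5) + 78 = 86*(-12*(-5)) + 78 = 86*60 + 78 = 5160 + 78 = 5238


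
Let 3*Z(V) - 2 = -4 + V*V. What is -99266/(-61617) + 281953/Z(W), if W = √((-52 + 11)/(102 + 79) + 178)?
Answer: 49929896097/10372195 ≈ 4813.8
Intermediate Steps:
W = √5824037/181 (W = √(-41/181 + 178) = √(32177/181) = √5824037/181 ≈ 13.333)
Z(V) = -⅔ + V²/3 (Z(V) = ⅔ + (-4 + V*V)/3 = ⅔ + (-4 + V²)/3 = ⅔ + (-4/3 + V²/3) = -⅔ + V²/3)
-99266/(-61617) + 281953/Z(W) = -99266/(-61617) + 281953/(-⅔ + (√5824037/181)²/3) = -99266*(-1/61617) + 281953/(-⅔ + (⅓)*(32177/181)) = 99266/61617 + 281953/(-⅔ + 32177/543) = 99266/61617 + 281953/(10605/181) = 99266/61617 + 281953*(181/10605) = 99266/61617 + 7290499/1515 = 49929896097/10372195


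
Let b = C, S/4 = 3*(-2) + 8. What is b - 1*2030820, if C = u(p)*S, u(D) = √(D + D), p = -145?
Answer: -2030820 + 8*I*√290 ≈ -2.0308e+6 + 136.24*I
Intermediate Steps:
u(D) = √2*√D (u(D) = √(2*D) = √2*√D)
S = 8 (S = 4*(3*(-2) + 8) = 4*(-6 + 8) = 4*2 = 8)
C = 8*I*√290 (C = (√2*√(-145))*8 = (√2*(I*√145))*8 = (I*√290)*8 = 8*I*√290 ≈ 136.24*I)
b = 8*I*√290 ≈ 136.24*I
b - 1*2030820 = 8*I*√290 - 1*2030820 = 8*I*√290 - 2030820 = -2030820 + 8*I*√290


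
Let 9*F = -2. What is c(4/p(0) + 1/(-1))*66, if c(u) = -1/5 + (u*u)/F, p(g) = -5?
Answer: -24387/25 ≈ -975.48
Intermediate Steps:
F = -2/9 (F = (⅑)*(-2) = -2/9 ≈ -0.22222)
c(u) = -⅕ - 9*u²/2 (c(u) = -1/5 + (u*u)/(-2/9) = -1*⅕ + u²*(-9/2) = -⅕ - 9*u²/2)
c(4/p(0) + 1/(-1))*66 = (-⅕ - 9*(4/(-5) + 1/(-1))²/2)*66 = (-⅕ - 9*(4*(-⅕) + 1*(-1))²/2)*66 = (-⅕ - 9*(-⅘ - 1)²/2)*66 = (-⅕ - 9*(-9/5)²/2)*66 = (-⅕ - 9/2*81/25)*66 = (-⅕ - 729/50)*66 = -739/50*66 = -24387/25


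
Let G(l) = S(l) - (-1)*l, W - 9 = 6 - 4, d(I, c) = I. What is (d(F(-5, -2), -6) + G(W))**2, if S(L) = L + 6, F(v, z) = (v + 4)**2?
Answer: 841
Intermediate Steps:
F(v, z) = (4 + v)**2
S(L) = 6 + L
W = 11 (W = 9 + (6 - 4) = 9 + 2 = 11)
G(l) = 6 + 2*l (G(l) = (6 + l) - (-1)*l = (6 + l) + l = 6 + 2*l)
(d(F(-5, -2), -6) + G(W))**2 = ((4 - 5)**2 + (6 + 2*11))**2 = ((-1)**2 + (6 + 22))**2 = (1 + 28)**2 = 29**2 = 841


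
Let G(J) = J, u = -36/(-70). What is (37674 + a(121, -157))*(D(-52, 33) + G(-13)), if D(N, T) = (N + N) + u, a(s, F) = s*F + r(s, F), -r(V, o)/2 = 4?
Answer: -10873359/5 ≈ -2.1747e+6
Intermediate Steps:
r(V, o) = -8 (r(V, o) = -2*4 = -8)
u = 18/35 (u = -36*(-1/70) = 18/35 ≈ 0.51429)
a(s, F) = -8 + F*s (a(s, F) = s*F - 8 = F*s - 8 = -8 + F*s)
D(N, T) = 18/35 + 2*N (D(N, T) = (N + N) + 18/35 = 2*N + 18/35 = 18/35 + 2*N)
(37674 + a(121, -157))*(D(-52, 33) + G(-13)) = (37674 + (-8 - 157*121))*((18/35 + 2*(-52)) - 13) = (37674 + (-8 - 18997))*((18/35 - 104) - 13) = (37674 - 19005)*(-3622/35 - 13) = 18669*(-4077/35) = -10873359/5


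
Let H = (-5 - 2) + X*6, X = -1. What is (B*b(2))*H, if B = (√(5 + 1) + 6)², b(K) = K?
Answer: -1092 - 312*√6 ≈ -1856.2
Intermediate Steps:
H = -13 (H = (-5 - 2) - 1*6 = -7 - 6 = -13)
B = (6 + √6)² (B = (√6 + 6)² = (6 + √6)² ≈ 71.394)
(B*b(2))*H = ((6 + √6)²*2)*(-13) = (2*(6 + √6)²)*(-13) = -26*(6 + √6)²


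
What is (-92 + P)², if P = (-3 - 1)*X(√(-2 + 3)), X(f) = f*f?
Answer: 9216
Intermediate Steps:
X(f) = f²
P = -4 (P = (-3 - 1)*(√(-2 + 3))² = -4*(√1)² = -4*1² = -4*1 = -4)
(-92 + P)² = (-92 - 4)² = (-96)² = 9216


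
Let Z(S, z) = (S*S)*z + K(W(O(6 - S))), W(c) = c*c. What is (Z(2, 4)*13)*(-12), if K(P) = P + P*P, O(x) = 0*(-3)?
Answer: -2496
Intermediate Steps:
O(x) = 0
W(c) = c²
K(P) = P + P²
Z(S, z) = z*S² (Z(S, z) = (S*S)*z + 0²*(1 + 0²) = S²*z + 0*(1 + 0) = z*S² + 0*1 = z*S² + 0 = z*S²)
(Z(2, 4)*13)*(-12) = ((4*2²)*13)*(-12) = ((4*4)*13)*(-12) = (16*13)*(-12) = 208*(-12) = -2496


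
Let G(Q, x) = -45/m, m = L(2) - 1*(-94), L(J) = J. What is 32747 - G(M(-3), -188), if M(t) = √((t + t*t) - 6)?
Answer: 1047919/32 ≈ 32747.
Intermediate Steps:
M(t) = √(-6 + t + t²) (M(t) = √((t + t²) - 6) = √(-6 + t + t²))
m = 96 (m = 2 - 1*(-94) = 2 + 94 = 96)
G(Q, x) = -15/32 (G(Q, x) = -45/96 = -45*1/96 = -15/32)
32747 - G(M(-3), -188) = 32747 - 1*(-15/32) = 32747 + 15/32 = 1047919/32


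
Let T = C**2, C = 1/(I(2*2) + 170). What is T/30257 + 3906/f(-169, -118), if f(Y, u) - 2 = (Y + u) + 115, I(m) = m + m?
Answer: -1872268424879/81486336980 ≈ -22.976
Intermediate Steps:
I(m) = 2*m
f(Y, u) = 117 + Y + u (f(Y, u) = 2 + ((Y + u) + 115) = 2 + (115 + Y + u) = 117 + Y + u)
C = 1/178 (C = 1/(2*(2*2) + 170) = 1/(2*4 + 170) = 1/(8 + 170) = 1/178 ≈ 0.0056180)
T = 1/31684 (T = (1/178)**2 = 1/31684 ≈ 3.1562e-5)
T/30257 + 3906/f(-169, -118) = (1/31684)/30257 + 3906/(117 - 169 - 118) = (1/31684)*(1/30257) + 3906/(-170) = 1/958662788 + 3906*(-1/170) = 1/958662788 - 1953/85 = -1872268424879/81486336980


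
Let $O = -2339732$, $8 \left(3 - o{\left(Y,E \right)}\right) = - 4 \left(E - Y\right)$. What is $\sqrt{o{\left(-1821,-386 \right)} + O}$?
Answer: $\frac{i \sqrt{9356046}}{2} \approx 1529.4 i$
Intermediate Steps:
$o{\left(Y,E \right)} = 3 + \frac{E}{2} - \frac{Y}{2}$ ($o{\left(Y,E \right)} = 3 - \frac{\left(-4\right) \left(E - Y\right)}{8} = 3 - \frac{- 4 E + 4 Y}{8} = 3 + \left(\frac{E}{2} - \frac{Y}{2}\right) = 3 + \frac{E}{2} - \frac{Y}{2}$)
$\sqrt{o{\left(-1821,-386 \right)} + O} = \sqrt{\left(3 + \frac{1}{2} \left(-386\right) - - \frac{1821}{2}\right) - 2339732} = \sqrt{\left(3 - 193 + \frac{1821}{2}\right) - 2339732} = \sqrt{\frac{1441}{2} - 2339732} = \sqrt{- \frac{4678023}{2}} = \frac{i \sqrt{9356046}}{2}$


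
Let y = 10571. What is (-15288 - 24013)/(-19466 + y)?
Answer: 39301/8895 ≈ 4.4183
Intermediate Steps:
(-15288 - 24013)/(-19466 + y) = (-15288 - 24013)/(-19466 + 10571) = -39301/(-8895) = -39301*(-1/8895) = 39301/8895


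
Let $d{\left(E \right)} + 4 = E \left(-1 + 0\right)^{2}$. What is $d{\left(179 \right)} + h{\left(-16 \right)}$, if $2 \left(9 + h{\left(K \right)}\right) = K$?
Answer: $158$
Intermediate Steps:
$h{\left(K \right)} = -9 + \frac{K}{2}$
$d{\left(E \right)} = -4 + E$ ($d{\left(E \right)} = -4 + E \left(-1 + 0\right)^{2} = -4 + E \left(-1\right)^{2} = -4 + E 1 = -4 + E$)
$d{\left(179 \right)} + h{\left(-16 \right)} = \left(-4 + 179\right) + \left(-9 + \frac{1}{2} \left(-16\right)\right) = 175 - 17 = 158$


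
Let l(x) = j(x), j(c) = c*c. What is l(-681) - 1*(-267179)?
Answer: 730940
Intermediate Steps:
j(c) = c**2
l(x) = x**2
l(-681) - 1*(-267179) = (-681)**2 - 1*(-267179) = 463761 + 267179 = 730940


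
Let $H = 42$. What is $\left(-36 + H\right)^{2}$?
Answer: $36$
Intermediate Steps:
$\left(-36 + H\right)^{2} = \left(-36 + 42\right)^{2} = 6^{2} = 36$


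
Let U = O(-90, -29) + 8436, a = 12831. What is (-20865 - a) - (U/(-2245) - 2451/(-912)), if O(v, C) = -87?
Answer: -1210323271/35920 ≈ -33695.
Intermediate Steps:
U = 8349 (U = -87 + 8436 = 8349)
(-20865 - a) - (U/(-2245) - 2451/(-912)) = (-20865 - 1*12831) - (8349/(-2245) - 2451/(-912)) = (-20865 - 12831) - (8349*(-1/2245) - 2451*(-1/912)) = -33696 - (-8349/2245 + 43/16) = -33696 - 1*(-37049/35920) = -33696 + 37049/35920 = -1210323271/35920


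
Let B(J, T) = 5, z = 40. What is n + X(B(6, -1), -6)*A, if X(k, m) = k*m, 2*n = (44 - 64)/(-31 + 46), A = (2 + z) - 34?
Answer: -722/3 ≈ -240.67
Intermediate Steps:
A = 8 (A = (2 + 40) - 34 = 42 - 34 = 8)
n = -2/3 (n = ((44 - 64)/(-31 + 46))/2 = (-20/15)/2 = (-20*1/15)/2 = (1/2)*(-4/3) = -2/3 ≈ -0.66667)
n + X(B(6, -1), -6)*A = -2/3 + (5*(-6))*8 = -2/3 - 30*8 = -2/3 - 240 = -722/3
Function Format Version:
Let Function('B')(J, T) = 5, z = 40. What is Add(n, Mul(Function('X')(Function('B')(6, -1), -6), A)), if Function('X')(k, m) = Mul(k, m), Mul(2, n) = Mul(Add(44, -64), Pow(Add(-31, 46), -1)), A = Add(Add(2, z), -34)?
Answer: Rational(-722, 3) ≈ -240.67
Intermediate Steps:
A = 8 (A = Add(Add(2, 40), -34) = Add(42, -34) = 8)
n = Rational(-2, 3) (n = Mul(Rational(1, 2), Mul(Add(44, -64), Pow(Add(-31, 46), -1))) = Mul(Rational(1, 2), Mul(-20, Pow(15, -1))) = Mul(Rational(1, 2), Mul(-20, Rational(1, 15))) = Mul(Rational(1, 2), Rational(-4, 3)) = Rational(-2, 3) ≈ -0.66667)
Add(n, Mul(Function('X')(Function('B')(6, -1), -6), A)) = Add(Rational(-2, 3), Mul(Mul(5, -6), 8)) = Add(Rational(-2, 3), Mul(-30, 8)) = Add(Rational(-2, 3), -240) = Rational(-722, 3)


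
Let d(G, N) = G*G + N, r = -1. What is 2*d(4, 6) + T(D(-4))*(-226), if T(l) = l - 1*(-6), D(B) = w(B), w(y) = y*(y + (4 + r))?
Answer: -2216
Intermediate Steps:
w(y) = y*(3 + y) (w(y) = y*(y + (4 - 1)) = y*(y + 3) = y*(3 + y))
D(B) = B*(3 + B)
T(l) = 6 + l (T(l) = l + 6 = 6 + l)
d(G, N) = N + G**2 (d(G, N) = G**2 + N = N + G**2)
2*d(4, 6) + T(D(-4))*(-226) = 2*(6 + 4**2) + (6 - 4*(3 - 4))*(-226) = 2*(6 + 16) + (6 - 4*(-1))*(-226) = 2*22 + (6 + 4)*(-226) = 44 + 10*(-226) = 44 - 2260 = -2216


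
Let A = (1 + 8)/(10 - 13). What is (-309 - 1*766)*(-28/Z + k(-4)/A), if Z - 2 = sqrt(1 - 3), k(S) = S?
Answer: 8600 - 15050*I*sqrt(2)/3 ≈ 8600.0 - 7094.6*I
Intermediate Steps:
A = -3 (A = 9/(-3) = 9*(-1/3) = -3)
Z = 2 + I*sqrt(2) (Z = 2 + sqrt(1 - 3) = 2 + sqrt(-2) = 2 + I*sqrt(2) ≈ 2.0 + 1.4142*I)
(-309 - 1*766)*(-28/Z + k(-4)/A) = (-309 - 1*766)*(-28/(2 + I*sqrt(2)) - 4/(-3)) = (-309 - 766)*(-28/(2 + I*sqrt(2)) - 4*(-1/3)) = -1075*(-28/(2 + I*sqrt(2)) + 4/3) = -1075*(4/3 - 28/(2 + I*sqrt(2))) = -4300/3 + 30100/(2 + I*sqrt(2))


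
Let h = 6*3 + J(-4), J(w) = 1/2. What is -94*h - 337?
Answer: -2076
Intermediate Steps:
J(w) = ½
h = 37/2 (h = 6*3 + ½ = 18 + ½ = 37/2 ≈ 18.500)
-94*h - 337 = -94*37/2 - 337 = -1739 - 337 = -2076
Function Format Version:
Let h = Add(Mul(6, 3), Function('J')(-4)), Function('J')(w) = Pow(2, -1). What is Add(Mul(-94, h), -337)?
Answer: -2076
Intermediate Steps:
Function('J')(w) = Rational(1, 2)
h = Rational(37, 2) (h = Add(Mul(6, 3), Rational(1, 2)) = Add(18, Rational(1, 2)) = Rational(37, 2) ≈ 18.500)
Add(Mul(-94, h), -337) = Add(Mul(-94, Rational(37, 2)), -337) = Add(-1739, -337) = -2076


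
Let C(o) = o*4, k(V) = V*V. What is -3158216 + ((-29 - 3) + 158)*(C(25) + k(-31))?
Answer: -3024530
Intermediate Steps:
k(V) = V²
C(o) = 4*o
-3158216 + ((-29 - 3) + 158)*(C(25) + k(-31)) = -3158216 + ((-29 - 3) + 158)*(4*25 + (-31)²) = -3158216 + (-32 + 158)*(100 + 961) = -3158216 + 126*1061 = -3158216 + 133686 = -3024530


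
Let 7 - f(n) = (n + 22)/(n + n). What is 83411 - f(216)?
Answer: 18015383/216 ≈ 83405.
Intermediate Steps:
f(n) = 7 - (22 + n)/(2*n) (f(n) = 7 - (n + 22)/(n + n) = 7 - (22 + n)/(2*n))
83411 - f(216) = 83411 - (13/2 - 11/216) = 83411 - 1*1393/216 = 83411 - 1393/216 = 18015383/216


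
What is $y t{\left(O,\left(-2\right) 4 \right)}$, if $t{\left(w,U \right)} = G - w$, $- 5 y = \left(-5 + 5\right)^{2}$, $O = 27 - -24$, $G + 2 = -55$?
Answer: $0$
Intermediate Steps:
$G = -57$ ($G = -2 - 55 = -57$)
$O = 51$ ($O = 27 + 24 = 51$)
$y = 0$ ($y = - \frac{\left(-5 + 5\right)^{2}}{5} = - \frac{0^{2}}{5} = \left(- \frac{1}{5}\right) 0 = 0$)
$t{\left(w,U \right)} = -57 - w$
$y t{\left(O,\left(-2\right) 4 \right)} = 0 \left(-57 - 51\right) = 0 \left(-108\right) = 0$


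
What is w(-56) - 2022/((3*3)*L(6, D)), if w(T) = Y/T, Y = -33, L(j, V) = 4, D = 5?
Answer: -9337/168 ≈ -55.577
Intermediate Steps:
w(T) = -33/T
w(-56) - 2022/((3*3)*L(6, D)) = -33/(-56) - 2022/((3*3)*4) = -33*(-1/56) - 2022/(9*4) = 33/56 - 2022/36 = 33/56 - 1*337/6 = 33/56 - 337/6 = -9337/168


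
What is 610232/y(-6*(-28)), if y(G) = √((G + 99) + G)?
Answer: 610232*√435/435 ≈ 29258.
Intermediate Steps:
y(G) = √(99 + 2*G) (y(G) = √((99 + G) + G) = √(99 + 2*G))
610232/y(-6*(-28)) = 610232/(√(99 + 2*(-6*(-28)))) = 610232/(√(99 + 2*168)) = 610232/(√(99 + 336)) = 610232/(√435) = 610232*(√435/435) = 610232*√435/435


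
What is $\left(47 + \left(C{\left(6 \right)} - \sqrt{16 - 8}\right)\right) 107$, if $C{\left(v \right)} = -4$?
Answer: $4601 - 214 \sqrt{2} \approx 4298.4$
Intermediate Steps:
$\left(47 + \left(C{\left(6 \right)} - \sqrt{16 - 8}\right)\right) 107 = \left(47 - \left(4 + \sqrt{16 - 8}\right)\right) 107 = \left(47 - \left(4 + \sqrt{8}\right)\right) 107 = \left(47 - \left(4 + 2 \sqrt{2}\right)\right) 107 = \left(43 - 2 \sqrt{2}\right) 107 = 4601 - 214 \sqrt{2}$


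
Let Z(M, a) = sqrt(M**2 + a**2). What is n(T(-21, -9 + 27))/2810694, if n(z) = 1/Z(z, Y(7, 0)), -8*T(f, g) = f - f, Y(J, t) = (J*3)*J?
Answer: 1/413172018 ≈ 2.4203e-9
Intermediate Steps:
Y(J, t) = 3*J**2 (Y(J, t) = (3*J)*J = 3*J**2)
T(f, g) = 0 (T(f, g) = -(f - f)/8 = -1/8*0 = 0)
n(z) = 1/sqrt(21609 + z**2) (n(z) = 1/(sqrt(z**2 + (3*7**2)**2)) = 1/(sqrt(z**2 + (3*49)**2)) = 1/(sqrt(z**2 + 147**2)) = 1/(sqrt(z**2 + 21609)) = 1/(sqrt(21609 + z**2)) = 1/sqrt(21609 + z**2))
n(T(-21, -9 + 27))/2810694 = 1/(sqrt(21609 + 0**2)*2810694) = (1/2810694)/sqrt(21609 + 0) = (1/2810694)/sqrt(21609) = (1/147)*(1/2810694) = 1/413172018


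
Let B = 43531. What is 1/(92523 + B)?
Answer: 1/136054 ≈ 7.3500e-6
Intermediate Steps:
1/(92523 + B) = 1/(92523 + 43531) = 1/136054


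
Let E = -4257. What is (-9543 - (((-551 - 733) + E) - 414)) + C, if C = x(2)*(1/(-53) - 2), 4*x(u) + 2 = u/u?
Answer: -760549/212 ≈ -3587.5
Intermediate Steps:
x(u) = -¼ (x(u) = -½ + (u/u)/4 = -½ + (¼)*1 = -½ + ¼ = -¼)
C = 107/212 (C = -(1/(-53) - 2)/4 = -(-1/53 - 2)/4 = -¼*(-107/53) = 107/212 ≈ 0.50472)
(-9543 - (((-551 - 733) + E) - 414)) + C = (-9543 - (((-551 - 733) - 4257) - 414)) + 107/212 = (-9543 - ((-1284 - 4257) - 414)) + 107/212 = (-9543 - (-5541 - 414)) + 107/212 = (-9543 - 1*(-5955)) + 107/212 = (-9543 + 5955) + 107/212 = -3588 + 107/212 = -760549/212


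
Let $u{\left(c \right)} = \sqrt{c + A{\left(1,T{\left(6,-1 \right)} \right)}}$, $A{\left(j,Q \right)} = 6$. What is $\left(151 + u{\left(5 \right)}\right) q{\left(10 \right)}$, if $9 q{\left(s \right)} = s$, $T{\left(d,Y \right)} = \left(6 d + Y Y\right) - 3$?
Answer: $\frac{1510}{9} + \frac{10 \sqrt{11}}{9} \approx 171.46$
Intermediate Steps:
$T{\left(d,Y \right)} = -3 + Y^{2} + 6 d$ ($T{\left(d,Y \right)} = \left(6 d + Y^{2}\right) - 3 = \left(Y^{2} + 6 d\right) - 3 = -3 + Y^{2} + 6 d$)
$u{\left(c \right)} = \sqrt{6 + c}$ ($u{\left(c \right)} = \sqrt{c + 6} = \sqrt{6 + c}$)
$q{\left(s \right)} = \frac{s}{9}$
$\left(151 + u{\left(5 \right)}\right) q{\left(10 \right)} = \left(151 + \sqrt{6 + 5}\right) \frac{1}{9} \cdot 10 = \left(151 + \sqrt{11}\right) \frac{10}{9} = \frac{1510}{9} + \frac{10 \sqrt{11}}{9}$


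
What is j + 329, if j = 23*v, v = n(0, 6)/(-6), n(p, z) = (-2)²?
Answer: 941/3 ≈ 313.67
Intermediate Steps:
n(p, z) = 4
v = -⅔ (v = 4/(-6) = 4*(-⅙) = -⅔ ≈ -0.66667)
j = -46/3 (j = 23*(-⅔) = -46/3 ≈ -15.333)
j + 329 = -46/3 + 329 = 941/3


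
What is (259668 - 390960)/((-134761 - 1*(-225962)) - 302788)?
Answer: 43764/70529 ≈ 0.62051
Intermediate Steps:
(259668 - 390960)/((-134761 - 1*(-225962)) - 302788) = -131292/((-134761 + 225962) - 302788) = -131292/(91201 - 302788) = -131292/(-211587) = -131292*(-1/211587) = 43764/70529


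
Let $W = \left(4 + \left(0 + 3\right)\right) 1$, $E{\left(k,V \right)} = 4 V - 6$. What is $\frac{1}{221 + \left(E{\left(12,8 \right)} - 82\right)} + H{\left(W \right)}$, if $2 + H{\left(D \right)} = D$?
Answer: $\frac{826}{165} \approx 5.0061$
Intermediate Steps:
$E{\left(k,V \right)} = -6 + 4 V$
$W = 7$ ($W = \left(4 + 3\right) 1 = 7 \cdot 1 = 7$)
$H{\left(D \right)} = -2 + D$
$\frac{1}{221 + \left(E{\left(12,8 \right)} - 82\right)} + H{\left(W \right)} = \frac{1}{221 + \left(\left(-6 + 4 \cdot 8\right) - 82\right)} + \left(-2 + 7\right) = \frac{1}{221 + \left(\left(-6 + 32\right) - 82\right)} + 5 = \frac{1}{221 + \left(26 - 82\right)} + 5 = \frac{1}{221 - 56} + 5 = \frac{1}{165} + 5 = \frac{826}{165}$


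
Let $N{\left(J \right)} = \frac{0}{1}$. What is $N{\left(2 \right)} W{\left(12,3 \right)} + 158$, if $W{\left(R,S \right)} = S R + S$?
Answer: $158$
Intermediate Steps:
$N{\left(J \right)} = 0$ ($N{\left(J \right)} = 0 \cdot 1 = 0$)
$W{\left(R,S \right)} = S + R S$ ($W{\left(R,S \right)} = R S + S = S + R S$)
$N{\left(2 \right)} W{\left(12,3 \right)} + 158 = 0 \cdot 3 \left(1 + 12\right) + 158 = 0 \cdot 3 \cdot 13 + 158 = 0 \cdot 39 + 158 = 0 + 158 = 158$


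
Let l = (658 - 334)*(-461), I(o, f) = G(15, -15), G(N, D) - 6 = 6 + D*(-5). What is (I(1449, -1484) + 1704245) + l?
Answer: 1554968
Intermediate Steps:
G(N, D) = 12 - 5*D (G(N, D) = 6 + (6 + D*(-5)) = 6 + (6 - 5*D) = 12 - 5*D)
I(o, f) = 87 (I(o, f) = 12 - 5*(-15) = 12 + 75 = 87)
l = -149364 (l = 324*(-461) = -149364)
(I(1449, -1484) + 1704245) + l = (87 + 1704245) - 149364 = 1704332 - 149364 = 1554968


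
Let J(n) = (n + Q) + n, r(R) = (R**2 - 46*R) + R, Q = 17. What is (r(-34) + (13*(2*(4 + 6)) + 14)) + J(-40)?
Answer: 2897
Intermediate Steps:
r(R) = R**2 - 45*R
J(n) = 17 + 2*n (J(n) = (n + 17) + n = (17 + n) + n = 17 + 2*n)
(r(-34) + (13*(2*(4 + 6)) + 14)) + J(-40) = (-34*(-45 - 34) + (13*(2*(4 + 6)) + 14)) + (17 + 2*(-40)) = (-34*(-79) + (13*(2*10) + 14)) + (17 - 80) = (2686 + (13*20 + 14)) - 63 = (2686 + (260 + 14)) - 63 = (2686 + 274) - 63 = 2960 - 63 = 2897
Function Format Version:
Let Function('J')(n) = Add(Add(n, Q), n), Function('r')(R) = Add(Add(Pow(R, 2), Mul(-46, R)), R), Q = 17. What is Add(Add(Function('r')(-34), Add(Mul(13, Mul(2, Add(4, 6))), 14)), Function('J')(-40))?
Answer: 2897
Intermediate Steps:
Function('r')(R) = Add(Pow(R, 2), Mul(-45, R))
Function('J')(n) = Add(17, Mul(2, n)) (Function('J')(n) = Add(Add(n, 17), n) = Add(Add(17, n), n) = Add(17, Mul(2, n)))
Add(Add(Function('r')(-34), Add(Mul(13, Mul(2, Add(4, 6))), 14)), Function('J')(-40)) = Add(Add(Mul(-34, Add(-45, -34)), Add(Mul(13, Mul(2, Add(4, 6))), 14)), Add(17, Mul(2, -40))) = Add(Add(Mul(-34, -79), Add(Mul(13, Mul(2, 10)), 14)), Add(17, -80)) = Add(Add(2686, Add(Mul(13, 20), 14)), -63) = Add(Add(2686, Add(260, 14)), -63) = Add(Add(2686, 274), -63) = Add(2960, -63) = 2897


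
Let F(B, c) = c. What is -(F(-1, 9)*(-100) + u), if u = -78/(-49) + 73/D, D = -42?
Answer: 264643/294 ≈ 900.15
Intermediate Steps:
u = -43/294 (u = -78/(-49) + 73/(-42) = -78*(-1/49) + 73*(-1/42) = 78/49 - 73/42 = -43/294 ≈ -0.14626)
-(F(-1, 9)*(-100) + u) = -(9*(-100) - 43/294) = -(-900 - 43/294) = -1*(-264643/294) = 264643/294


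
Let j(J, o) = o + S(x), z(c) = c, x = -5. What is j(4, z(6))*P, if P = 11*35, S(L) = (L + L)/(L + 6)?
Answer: -1540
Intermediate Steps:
S(L) = 2*L/(6 + L) (S(L) = (2*L)/(6 + L) = 2*L/(6 + L))
j(J, o) = -10 + o (j(J, o) = o + 2*(-5)/(6 - 5) = o + 2*(-5)/1 = o + 2*(-5)*1 = o - 10 = -10 + o)
P = 385
j(4, z(6))*P = (-10 + 6)*385 = -4*385 = -1540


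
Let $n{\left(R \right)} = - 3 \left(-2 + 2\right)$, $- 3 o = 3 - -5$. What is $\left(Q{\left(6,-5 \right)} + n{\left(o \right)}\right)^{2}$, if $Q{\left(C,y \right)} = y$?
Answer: $25$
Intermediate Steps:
$o = - \frac{8}{3}$ ($o = - \frac{3 - -5}{3} = - \frac{3 + 5}{3} = \left(- \frac{1}{3}\right) 8 = - \frac{8}{3} \approx -2.6667$)
$n{\left(R \right)} = 0$ ($n{\left(R \right)} = \left(-3\right) 0 = 0$)
$\left(Q{\left(6,-5 \right)} + n{\left(o \right)}\right)^{2} = \left(-5 + 0\right)^{2} = \left(-5\right)^{2} = 25$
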